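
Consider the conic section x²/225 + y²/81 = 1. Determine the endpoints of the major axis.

(-15, 0) and (15, 0)

Center (0, 0). The larger denominator 225 sits under the x-term, so the major axis is horizontal; a² = 225, b² = 81.
a = 15. Vertices at (h ± a, k).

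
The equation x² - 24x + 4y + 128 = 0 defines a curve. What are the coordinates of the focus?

(12, 3)

Only x is squared. Complete the square in x: (x - 12)² = -4(y - 4).
Vertex (12, 4); 4p = -4 so p = -1. Opens down.
Focus is p units from the vertex along the axis: (h, k + p).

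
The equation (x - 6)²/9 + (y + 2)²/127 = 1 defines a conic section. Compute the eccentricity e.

e = √14986/127

Center (6, -2). The larger denominator 127 sits under the y-term, so the major axis is vertical; a² = 127, b² = 9.
c² = a² - b² = 118, so c = √118.
e = c/a = √118/√127 = √14986/127.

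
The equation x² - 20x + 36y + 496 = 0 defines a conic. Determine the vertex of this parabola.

Only x is squared. Complete the square in x: (x - 10)² = -36(y + 11).
Vertex (10, -11); 4p = -36 so p = -9. Opens down.

(10, -11)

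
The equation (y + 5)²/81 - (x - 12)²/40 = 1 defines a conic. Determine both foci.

(12, -16) and (12, 6)

Center (12, -5). The positive term is the y-term, so the transverse axis is vertical; a² = 81, b² = 40.
c² = a² + b² = 81 + 40 = 121, so c = 11.
Foci lie on the vertical axis through the center: (h, k ± c).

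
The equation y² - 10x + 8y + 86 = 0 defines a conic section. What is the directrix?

Only y is squared. Complete the square in y: (y + 4)² = 10(x - 7).
Vertex (7, -4); 4p = 10 so p = 5/2. Opens right.
Directrix is the vertical line x = h − p = 7 − (5/2) = 9/2.

x = 9/2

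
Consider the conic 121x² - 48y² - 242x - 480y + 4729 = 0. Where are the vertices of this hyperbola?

(1, -16) and (1, 6)

121(x² - 2x) -48(y² + 10y) = -4729
121(x - 1)² -48(y + 5)² = -4729 + 121 - 1200 = -5808
Divide through by -5808 to get (y + 5)²/121 - (x - 1)²/48 = 1.
Hyperbola, center (1, -5), transverse axis vertical; a² = 121, b² = 48.
a = 11. Vertices at (h, k ± a).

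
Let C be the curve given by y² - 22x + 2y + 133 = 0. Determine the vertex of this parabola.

(6, -1)

Only y is squared. Complete the square in y: (y + 1)² = 22(x - 6).
Vertex (6, -1); 4p = 22 so p = 11/2. Opens right.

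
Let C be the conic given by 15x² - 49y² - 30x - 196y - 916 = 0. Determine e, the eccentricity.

15(x² - 2x) -49(y² + 4y) = 916
Complete the square: 15(x - 1)² -49(y + 2)² = 916 + 15 - 196 = 735
Divide by 735: (x - 1)²/49 - (y + 2)²/15 = 1
Hyperbola, center (1, -2), transverse axis horizontal; a² = 49, b² = 15.
c² = a² + b² = 64, so c = 8.
e = c/a = 8/7.

e = 8/7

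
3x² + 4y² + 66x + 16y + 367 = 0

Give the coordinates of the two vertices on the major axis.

(-13, -2) and (-9, -2)

Collect terms: 3(x² + 22x) + 4(y² + 4y) = -367
Complete the square in x and y: 3(x + 11)² + 4(y + 2)² = -367 + 363 + 16 = 12
Divide through by 12 to get (x + 11)²/4 + (y + 2)²/3 = 1.
Ellipse, center (-11, -2), major axis horizontal; a² = 4, b² = 3.
a = 2. Vertices at (h ± a, k).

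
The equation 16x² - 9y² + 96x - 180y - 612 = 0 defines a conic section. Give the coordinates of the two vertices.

Group the x- and y-terms: 16(x² + 6x) -9(y² + 20y) = 612
16(x + 3)² -9(y + 10)² = 612 + 144 - 900 = -144
Dividing both sides by -144: (y + 10)²/16 - (x + 3)²/9 = 1
Hyperbola, center (-3, -10), transverse axis vertical; a² = 16, b² = 9.
a = 4. Vertices at (h, k ± a).

(-3, -14) and (-3, -6)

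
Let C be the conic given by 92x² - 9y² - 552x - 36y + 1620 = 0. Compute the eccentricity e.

Rearranging, 92(x² - 6x) -9(y² + 4y) = -1620.
Complete the square in x and y: 92(x - 3)² -9(y + 2)² = -1620 + 828 - 36 = -828
Divide by -828: (y + 2)²/92 - (x - 3)²/9 = 1
Hyperbola, center (3, -2), transverse axis vertical; a² = 92, b² = 9.
c² = a² + b² = 101, so c = √101.
e = c/a = √101/2√23 = √2323/46.

e = √2323/46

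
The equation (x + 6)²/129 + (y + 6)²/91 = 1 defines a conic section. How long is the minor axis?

2√91

Center (-6, -6). The larger denominator 129 sits under the x-term, so the major axis is horizontal; a² = 129, b² = 91.
b² = 91 so b = √91; the minor axis has length 2b = 2√91.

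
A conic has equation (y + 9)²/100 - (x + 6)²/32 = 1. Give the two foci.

(-6, -9 - 2√33) and (-6, -9 + 2√33)

Center (-6, -9). The positive term is the y-term, so the transverse axis is vertical; a² = 100, b² = 32.
c² = a² + b² = 100 + 32 = 132, so c = 2√33.
Foci lie on the vertical axis through the center: (h, k ± c).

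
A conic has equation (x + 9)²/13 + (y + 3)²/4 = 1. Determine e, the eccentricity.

Center (-9, -3). The larger denominator 13 sits under the x-term, so the major axis is horizontal; a² = 13, b² = 4.
c² = a² - b² = 9, so c = 3.
e = c/a = 3/√13 = 3√13/13.

e = 3√13/13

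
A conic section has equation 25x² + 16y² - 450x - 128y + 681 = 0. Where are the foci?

25(x² - 18x) + 16(y² - 8y) = -681
Completing the square gives 25(x - 9)² + 16(y - 4)² = -681 + 2025 + 256 = 1600.
Divide through by 1600 to get (x - 9)²/64 + (y - 4)²/100 = 1.
Ellipse, center (9, 4), major axis vertical; a² = 100, b² = 64.
c² = a² - b² = 100 - 64 = 36, so c = 6.
Foci lie on the vertical axis through the center: (h, k ± c).

(9, -2) and (9, 10)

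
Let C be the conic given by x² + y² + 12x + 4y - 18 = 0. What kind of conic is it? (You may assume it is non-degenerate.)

circle

No xy term. Coefficients of x² and y² are A = 1, C = 1.
A = C (same sign) ⇒ circle.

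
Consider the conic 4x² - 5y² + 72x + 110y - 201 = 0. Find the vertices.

(-9, 7) and (-9, 15)

Group the x- and y-terms: 4(x² + 18x) -5(y² - 22y) = 201
Complete the square: 4(x + 9)² -5(y - 11)² = 201 + 324 - 605 = -80
Dividing both sides by -80: (y - 11)²/16 - (x + 9)²/20 = 1
Hyperbola, center (-9, 11), transverse axis vertical; a² = 16, b² = 20.
a = 4. Vertices at (h, k ± a).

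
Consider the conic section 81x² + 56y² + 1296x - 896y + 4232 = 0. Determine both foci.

(-8, 3) and (-8, 13)

Collect terms: 81(x² + 16x) + 56(y² - 16y) = -4232
Completing the square gives 81(x + 8)² + 56(y - 8)² = -4232 + 5184 + 3584 = 4536.
Divide through by 4536 to get (x + 8)²/56 + (y - 8)²/81 = 1.
Ellipse, center (-8, 8), major axis vertical; a² = 81, b² = 56.
c² = a² - b² = 81 - 56 = 25, so c = 5.
Foci lie on the vertical axis through the center: (h, k ± c).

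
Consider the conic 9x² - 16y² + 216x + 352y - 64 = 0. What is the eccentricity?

e = 5/3

Rearranging, 9(x² + 24x) -16(y² - 22y) = 64.
Complete the square in x and y: 9(x + 12)² -16(y - 11)² = 64 + 1296 - 1936 = -576
Divide by -576: (y - 11)²/36 - (x + 12)²/64 = 1
Hyperbola, center (-12, 11), transverse axis vertical; a² = 36, b² = 64.
c² = a² + b² = 100, so c = 10.
e = c/a = 10/6 = 5/3.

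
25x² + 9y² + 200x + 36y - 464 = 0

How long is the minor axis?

12

Group: 25(x² + 8x) + 9(y² + 4y) = 464
25(x + 4)² + 9(y + 2)² = 464 + 400 + 36 = 900
Dividing both sides by 900: (x + 4)²/36 + (y + 2)²/100 = 1
Ellipse, center (-4, -2), major axis vertical; a² = 100, b² = 36.
b² = 36 so b = 6; the minor axis has length 2b = 12.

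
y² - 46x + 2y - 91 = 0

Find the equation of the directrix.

Only y is squared. Complete the square in y: (y + 1)² = 46(x + 2).
Vertex (-2, -1); 4p = 46 so p = 23/2. Opens right.
Directrix is the vertical line x = h − p = -2 − (23/2) = -27/2.

x = -27/2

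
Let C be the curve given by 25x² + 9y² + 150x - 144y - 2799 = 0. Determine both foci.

Rearranging, 25(x² + 6x) + 9(y² - 16y) = 2799.
Complete the square in x and y: 25(x + 3)² + 9(y - 8)² = 2799 + 225 + 576 = 3600
Dividing both sides by 3600: (x + 3)²/144 + (y - 8)²/400 = 1
Ellipse, center (-3, 8), major axis vertical; a² = 400, b² = 144.
c² = a² - b² = 400 - 144 = 256, so c = 16.
Foci lie on the vertical axis through the center: (h, k ± c).

(-3, -8) and (-3, 24)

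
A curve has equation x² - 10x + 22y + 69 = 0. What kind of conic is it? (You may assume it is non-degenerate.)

parabola

No xy term. Coefficients of x² and y² are A = 1, C = 0.
Exactly one squared variable ⇒ parabola.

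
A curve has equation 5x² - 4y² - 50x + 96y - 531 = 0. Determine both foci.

Collect terms: 5(x² - 10x) -4(y² - 24y) = 531
Complete the square in x and y: 5(x - 5)² -4(y - 12)² = 531 + 125 - 576 = 80
Divide by 80: (x - 5)²/16 - (y - 12)²/20 = 1
Hyperbola, center (5, 12), transverse axis horizontal; a² = 16, b² = 20.
c² = a² + b² = 16 + 20 = 36, so c = 6.
Foci lie on the horizontal axis through the center: (h ± c, k).

(-1, 12) and (11, 12)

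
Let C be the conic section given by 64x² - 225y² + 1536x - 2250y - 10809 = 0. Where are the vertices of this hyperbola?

(-27, -5) and (3, -5)

Rearranging, 64(x² + 24x) -225(y² + 10y) = 10809.
Complete the square in x and y: 64(x + 12)² -225(y + 5)² = 10809 + 9216 - 5625 = 14400
Divide through by 14400 to get (x + 12)²/225 - (y + 5)²/64 = 1.
Hyperbola, center (-12, -5), transverse axis horizontal; a² = 225, b² = 64.
a = 15. Vertices at (h ± a, k).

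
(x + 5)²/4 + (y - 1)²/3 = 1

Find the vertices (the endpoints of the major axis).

(-7, 1) and (-3, 1)

Center (-5, 1). The larger denominator 4 sits under the x-term, so the major axis is horizontal; a² = 4, b² = 3.
a = 2. Vertices at (h ± a, k).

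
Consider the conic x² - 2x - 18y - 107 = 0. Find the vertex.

(1, -6)

Only x is squared. Complete the square in x: (x - 1)² = 18(y + 6).
Vertex (1, -6); 4p = 18 so p = 9/2. Opens up.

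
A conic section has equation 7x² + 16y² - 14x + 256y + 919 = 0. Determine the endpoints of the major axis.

Group: 7(x² - 2x) + 16(y² + 16y) = -919
Complete the square in x and y: 7(x - 1)² + 16(y + 8)² = -919 + 7 + 1024 = 112
Divide through by 112 to get (x - 1)²/16 + (y + 8)²/7 = 1.
Ellipse, center (1, -8), major axis horizontal; a² = 16, b² = 7.
a = 4. Vertices at (h ± a, k).

(-3, -8) and (5, -8)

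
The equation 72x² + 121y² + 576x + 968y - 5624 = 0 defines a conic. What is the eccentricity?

Group: 72(x² + 8x) + 121(y² + 8y) = 5624
Complete the square: 72(x + 4)² + 121(y + 4)² = 5624 + 1152 + 1936 = 8712
Dividing both sides by 8712: (x + 4)²/121 + (y + 4)²/72 = 1
Ellipse, center (-4, -4), major axis horizontal; a² = 121, b² = 72.
c² = a² - b² = 49, so c = 7.
e = c/a = 7/11.

e = 7/11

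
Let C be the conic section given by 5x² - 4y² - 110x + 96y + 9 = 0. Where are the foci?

(8, 12) and (14, 12)

5(x² - 22x) -4(y² - 24y) = -9
5(x - 11)² -4(y - 12)² = -9 + 605 - 576 = 20
Divide through by 20 to get (x - 11)²/4 - (y - 12)²/5 = 1.
Hyperbola, center (11, 12), transverse axis horizontal; a² = 4, b² = 5.
c² = a² + b² = 4 + 5 = 9, so c = 3.
Foci lie on the horizontal axis through the center: (h ± c, k).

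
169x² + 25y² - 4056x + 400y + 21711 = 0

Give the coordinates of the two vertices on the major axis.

(12, -21) and (12, 5)

Group the x- and y-terms: 169(x² - 24x) + 25(y² + 16y) = -21711
Complete the square: 169(x - 12)² + 25(y + 8)² = -21711 + 24336 + 1600 = 4225
Divide by 4225: (x - 12)²/25 + (y + 8)²/169 = 1
Ellipse, center (12, -8), major axis vertical; a² = 169, b² = 25.
a = 13. Vertices at (h, k ± a).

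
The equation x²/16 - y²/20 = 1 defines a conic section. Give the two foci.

(-6, 0) and (6, 0)

Center (0, 0). The positive term is the x-term, so the transverse axis is horizontal; a² = 16, b² = 20.
c² = a² + b² = 16 + 20 = 36, so c = 6.
Foci lie on the horizontal axis through the center: (h ± c, k).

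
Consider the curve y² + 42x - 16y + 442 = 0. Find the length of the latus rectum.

Only y is squared. Complete the square in y: (y - 8)² = -42(x + 9).
Vertex (-9, 8); 4p = -42 so p = -21/2. Opens left.
Latus rectum length = |4p| = 42.

42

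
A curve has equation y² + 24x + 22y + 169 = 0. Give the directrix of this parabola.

Only y is squared. Complete the square in y: (y + 11)² = -24(x + 2).
Vertex (-2, -11); 4p = -24 so p = -6. Opens left.
Directrix is the vertical line x = h − p = -2 − (-6) = 4.

x = 4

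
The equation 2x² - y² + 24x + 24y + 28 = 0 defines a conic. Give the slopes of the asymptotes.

√2 and -√2

Group the x- and y-terms: 2(x² + 12x) -(y² - 24y) = -28
Complete the square in x and y: 2(x + 6)² -(y - 12)² = -28 + 72 - 144 = -100
Dividing both sides by -100: (y - 12)²/100 - (x + 6)²/50 = 1
Hyperbola, center (-6, 12), transverse axis vertical; a² = 100, b² = 50.
For a vertical hyperbola the asymptotes have slope ±a/b.
Here that is ±10/5√2 = ±√2.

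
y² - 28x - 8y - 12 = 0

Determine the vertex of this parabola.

Only y is squared. Complete the square in y: (y - 4)² = 28(x + 1).
Vertex (-1, 4); 4p = 28 so p = 7. Opens right.

(-1, 4)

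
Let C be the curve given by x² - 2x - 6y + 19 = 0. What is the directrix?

Only x is squared. Complete the square in x: (x - 1)² = 6(y - 3).
Vertex (1, 3); 4p = 6 so p = 3/2. Opens up.
Directrix is the horizontal line y = k − p = 3 − (3/2) = 3/2.

y = 3/2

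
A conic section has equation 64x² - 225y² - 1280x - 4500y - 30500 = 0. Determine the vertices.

Rearranging, 64(x² - 20x) -225(y² + 20y) = 30500.
Complete the square: 64(x - 10)² -225(y + 10)² = 30500 + 6400 - 22500 = 14400
Divide by 14400: (x - 10)²/225 - (y + 10)²/64 = 1
Hyperbola, center (10, -10), transverse axis horizontal; a² = 225, b² = 64.
a = 15. Vertices at (h ± a, k).

(-5, -10) and (25, -10)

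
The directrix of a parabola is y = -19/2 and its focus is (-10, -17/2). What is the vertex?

(-10, -9)

The vertex is the midpoint between the focus and the directrix along the axis of symmetry.
Axis is vertical (directrix is horizontal). Vertex y-coordinate = (-17/2 + (-19/2))/2 = -9; x-coordinate = -10.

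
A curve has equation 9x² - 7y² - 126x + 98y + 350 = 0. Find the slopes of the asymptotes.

Group: 9(x² - 14x) -7(y² - 14y) = -350
Complete the square in x and y: 9(x - 7)² -7(y - 7)² = -350 + 441 - 343 = -252
Dividing both sides by -252: (y - 7)²/36 - (x - 7)²/28 = 1
Hyperbola, center (7, 7), transverse axis vertical; a² = 36, b² = 28.
For a vertical hyperbola the asymptotes have slope ±a/b.
Here that is ±6/2√7 = ±3√7/7.

3√7/7 and -3√7/7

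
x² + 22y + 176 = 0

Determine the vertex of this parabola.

Only x is squared. Complete the square in x: x² = -22(y + 8).
Vertex (0, -8); 4p = -22 so p = -11/2. Opens down.

(0, -8)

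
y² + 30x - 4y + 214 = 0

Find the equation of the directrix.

x = 1/2

Only y is squared. Complete the square in y: (y - 2)² = -30(x + 7).
Vertex (-7, 2); 4p = -30 so p = -15/2. Opens left.
Directrix is the vertical line x = h − p = -7 − (-15/2) = 1/2.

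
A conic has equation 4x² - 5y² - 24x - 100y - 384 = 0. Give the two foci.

(3, -16) and (3, -4)

Rearranging, 4(x² - 6x) -5(y² + 20y) = 384.
4(x - 3)² -5(y + 10)² = 384 + 36 - 500 = -80
Divide by -80: (y + 10)²/16 - (x - 3)²/20 = 1
Hyperbola, center (3, -10), transverse axis vertical; a² = 16, b² = 20.
c² = a² + b² = 16 + 20 = 36, so c = 6.
Foci lie on the vertical axis through the center: (h, k ± c).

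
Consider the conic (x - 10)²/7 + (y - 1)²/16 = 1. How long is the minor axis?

Center (10, 1). The larger denominator 16 sits under the y-term, so the major axis is vertical; a² = 16, b² = 7.
b² = 7 so b = √7; the minor axis has length 2b = 2√7.

2√7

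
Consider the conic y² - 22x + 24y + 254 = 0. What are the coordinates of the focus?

(21/2, -12)

Only y is squared. Complete the square in y: (y + 12)² = 22(x - 5).
Vertex (5, -12); 4p = 22 so p = 11/2. Opens right.
Focus is p units from the vertex along the axis: (h + p, k).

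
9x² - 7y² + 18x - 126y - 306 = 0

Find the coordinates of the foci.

9(x² + 2x) -7(y² + 18y) = 306
Complete the square: 9(x + 1)² -7(y + 9)² = 306 + 9 - 567 = -252
Divide through by -252 to get (y + 9)²/36 - (x + 1)²/28 = 1.
Hyperbola, center (-1, -9), transverse axis vertical; a² = 36, b² = 28.
c² = a² + b² = 36 + 28 = 64, so c = 8.
Foci lie on the vertical axis through the center: (h, k ± c).

(-1, -17) and (-1, -1)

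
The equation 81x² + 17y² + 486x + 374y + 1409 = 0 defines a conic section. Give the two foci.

Group the x- and y-terms: 81(x² + 6x) + 17(y² + 22y) = -1409
Completing the square gives 81(x + 3)² + 17(y + 11)² = -1409 + 729 + 2057 = 1377.
Divide by 1377: (x + 3)²/17 + (y + 11)²/81 = 1
Ellipse, center (-3, -11), major axis vertical; a² = 81, b² = 17.
c² = a² - b² = 81 - 17 = 64, so c = 8.
Foci lie on the vertical axis through the center: (h, k ± c).

(-3, -19) and (-3, -3)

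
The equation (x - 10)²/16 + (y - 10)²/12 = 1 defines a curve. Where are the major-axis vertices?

(6, 10) and (14, 10)

Center (10, 10). The larger denominator 16 sits under the x-term, so the major axis is horizontal; a² = 16, b² = 12.
a = 4. Vertices at (h ± a, k).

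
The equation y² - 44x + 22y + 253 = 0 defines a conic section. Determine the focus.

Only y is squared. Complete the square in y: (y + 11)² = 44(x - 3).
Vertex (3, -11); 4p = 44 so p = 11. Opens right.
Focus is p units from the vertex along the axis: (h + p, k).

(14, -11)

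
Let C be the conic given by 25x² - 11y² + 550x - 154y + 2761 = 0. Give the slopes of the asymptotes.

5√11/11 and -5√11/11

Group the x- and y-terms: 25(x² + 22x) -11(y² + 14y) = -2761
Complete the square: 25(x + 11)² -11(y + 7)² = -2761 + 3025 - 539 = -275
Dividing both sides by -275: (y + 7)²/25 - (x + 11)²/11 = 1
Hyperbola, center (-11, -7), transverse axis vertical; a² = 25, b² = 11.
For a vertical hyperbola the asymptotes have slope ±a/b.
Here that is ±5/√11 = ±5√11/11.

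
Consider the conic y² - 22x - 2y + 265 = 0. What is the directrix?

x = 13/2

Only y is squared. Complete the square in y: (y - 1)² = 22(x - 12).
Vertex (12, 1); 4p = 22 so p = 11/2. Opens right.
Directrix is the vertical line x = h − p = 12 − (11/2) = 13/2.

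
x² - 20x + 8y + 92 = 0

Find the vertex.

(10, 1)

Only x is squared. Complete the square in x: (x - 10)² = -8(y - 1).
Vertex (10, 1); 4p = -8 so p = -2. Opens down.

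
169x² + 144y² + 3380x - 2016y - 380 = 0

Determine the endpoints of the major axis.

(-10, -6) and (-10, 20)

169(x² + 20x) + 144(y² - 14y) = 380
Complete the square: 169(x + 10)² + 144(y - 7)² = 380 + 16900 + 7056 = 24336
Divide through by 24336 to get (x + 10)²/144 + (y - 7)²/169 = 1.
Ellipse, center (-10, 7), major axis vertical; a² = 169, b² = 144.
a = 13. Vertices at (h, k ± a).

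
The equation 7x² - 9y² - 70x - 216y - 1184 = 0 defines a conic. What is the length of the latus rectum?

Group: 7(x² - 10x) -9(y² + 24y) = 1184
7(x - 5)² -9(y + 12)² = 1184 + 175 - 1296 = 63
Divide through by 63 to get (x - 5)²/9 - (y + 12)²/7 = 1.
Hyperbola, center (5, -12), transverse axis horizontal; a² = 9, b² = 7.
Latus rectum length = 2b²/a = 2·7/3 = 14/3.

14/3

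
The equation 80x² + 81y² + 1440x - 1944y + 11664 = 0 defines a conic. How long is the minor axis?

Group the x- and y-terms: 80(x² + 18x) + 81(y² - 24y) = -11664
Completing the square gives 80(x + 9)² + 81(y - 12)² = -11664 + 6480 + 11664 = 6480.
Divide through by 6480 to get (x + 9)²/81 + (y - 12)²/80 = 1.
Ellipse, center (-9, 12), major axis horizontal; a² = 81, b² = 80.
b² = 80 so b = 4√5; the minor axis has length 2b = 8√5.

8√5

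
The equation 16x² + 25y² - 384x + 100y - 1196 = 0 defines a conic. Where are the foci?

16(x² - 24x) + 25(y² + 4y) = 1196
Complete the square in x and y: 16(x - 12)² + 25(y + 2)² = 1196 + 2304 + 100 = 3600
Dividing both sides by 3600: (x - 12)²/225 + (y + 2)²/144 = 1
Ellipse, center (12, -2), major axis horizontal; a² = 225, b² = 144.
c² = a² - b² = 225 - 144 = 81, so c = 9.
Foci lie on the horizontal axis through the center: (h ± c, k).

(3, -2) and (21, -2)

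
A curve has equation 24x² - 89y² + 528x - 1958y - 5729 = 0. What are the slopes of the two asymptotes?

2√534/89 and -2√534/89

24(x² + 22x) -89(y² + 22y) = 5729
Complete the square: 24(x + 11)² -89(y + 11)² = 5729 + 2904 - 10769 = -2136
Divide by -2136: (y + 11)²/24 - (x + 11)²/89 = 1
Hyperbola, center (-11, -11), transverse axis vertical; a² = 24, b² = 89.
For a vertical hyperbola the asymptotes have slope ±a/b.
Here that is ±2√6/√89 = ±2√534/89.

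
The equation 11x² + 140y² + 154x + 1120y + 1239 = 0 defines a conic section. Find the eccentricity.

Collect terms: 11(x² + 14x) + 140(y² + 8y) = -1239
11(x + 7)² + 140(y + 4)² = -1239 + 539 + 2240 = 1540
Dividing both sides by 1540: (x + 7)²/140 + (y + 4)²/11 = 1
Ellipse, center (-7, -4), major axis horizontal; a² = 140, b² = 11.
c² = a² - b² = 129, so c = √129.
e = c/a = √129/2√35 = √4515/70.

e = √4515/70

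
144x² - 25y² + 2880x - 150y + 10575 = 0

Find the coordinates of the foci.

144(x² + 20x) -25(y² + 6y) = -10575
Completing the square gives 144(x + 10)² -25(y + 3)² = -10575 + 14400 - 225 = 3600.
Divide through by 3600 to get (x + 10)²/25 - (y + 3)²/144 = 1.
Hyperbola, center (-10, -3), transverse axis horizontal; a² = 25, b² = 144.
c² = a² + b² = 25 + 144 = 169, so c = 13.
Foci lie on the horizontal axis through the center: (h ± c, k).

(-23, -3) and (3, -3)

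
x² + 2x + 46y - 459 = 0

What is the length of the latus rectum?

46

Only x is squared. Complete the square in x: (x + 1)² = -46(y - 10).
Vertex (-1, 10); 4p = -46 so p = -23/2. Opens down.
Latus rectum length = |4p| = 46.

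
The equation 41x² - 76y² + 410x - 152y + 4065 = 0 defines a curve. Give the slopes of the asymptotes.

√779/38 and -√779/38

Group: 41(x² + 10x) -76(y² + 2y) = -4065
41(x + 5)² -76(y + 1)² = -4065 + 1025 - 76 = -3116
Divide through by -3116 to get (y + 1)²/41 - (x + 5)²/76 = 1.
Hyperbola, center (-5, -1), transverse axis vertical; a² = 41, b² = 76.
For a vertical hyperbola the asymptotes have slope ±a/b.
Here that is ±√41/2√19 = ±√779/38.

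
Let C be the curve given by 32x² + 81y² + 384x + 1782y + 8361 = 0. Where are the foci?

(-13, -11) and (1, -11)

Group the x- and y-terms: 32(x² + 12x) + 81(y² + 22y) = -8361
32(x + 6)² + 81(y + 11)² = -8361 + 1152 + 9801 = 2592
Divide by 2592: (x + 6)²/81 + (y + 11)²/32 = 1
Ellipse, center (-6, -11), major axis horizontal; a² = 81, b² = 32.
c² = a² - b² = 81 - 32 = 49, so c = 7.
Foci lie on the horizontal axis through the center: (h ± c, k).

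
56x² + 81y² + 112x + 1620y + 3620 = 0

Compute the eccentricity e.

Group the x- and y-terms: 56(x² + 2x) + 81(y² + 20y) = -3620
Completing the square gives 56(x + 1)² + 81(y + 10)² = -3620 + 56 + 8100 = 4536.
Divide by 4536: (x + 1)²/81 + (y + 10)²/56 = 1
Ellipse, center (-1, -10), major axis horizontal; a² = 81, b² = 56.
c² = a² - b² = 25, so c = 5.
e = c/a = 5/9.

e = 5/9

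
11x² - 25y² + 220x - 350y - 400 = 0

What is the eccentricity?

e = 6/5

Group the x- and y-terms: 11(x² + 20x) -25(y² + 14y) = 400
Completing the square gives 11(x + 10)² -25(y + 7)² = 400 + 1100 - 1225 = 275.
Divide through by 275 to get (x + 10)²/25 - (y + 7)²/11 = 1.
Hyperbola, center (-10, -7), transverse axis horizontal; a² = 25, b² = 11.
c² = a² + b² = 36, so c = 6.
e = c/a = 6/5.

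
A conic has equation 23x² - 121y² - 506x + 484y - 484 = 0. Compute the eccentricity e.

23(x² - 22x) -121(y² - 4y) = 484
Completing the square gives 23(x - 11)² -121(y - 2)² = 484 + 2783 - 484 = 2783.
Divide by 2783: (x - 11)²/121 - (y - 2)²/23 = 1
Hyperbola, center (11, 2), transverse axis horizontal; a² = 121, b² = 23.
c² = a² + b² = 144, so c = 12.
e = c/a = 12/11.

e = 12/11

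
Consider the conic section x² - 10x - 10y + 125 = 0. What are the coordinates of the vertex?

(5, 10)

Only x is squared. Complete the square in x: (x - 5)² = 10(y - 10).
Vertex (5, 10); 4p = 10 so p = 5/2. Opens up.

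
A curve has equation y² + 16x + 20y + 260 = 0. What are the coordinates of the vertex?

(-10, -10)

Only y is squared. Complete the square in y: (y + 10)² = -16(x + 10).
Vertex (-10, -10); 4p = -16 so p = -4. Opens left.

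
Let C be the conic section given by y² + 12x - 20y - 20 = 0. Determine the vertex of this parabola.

(10, 10)

Only y is squared. Complete the square in y: (y - 10)² = -12(x - 10).
Vertex (10, 10); 4p = -12 so p = -3. Opens left.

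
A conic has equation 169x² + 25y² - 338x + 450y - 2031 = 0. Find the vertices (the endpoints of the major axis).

(1, -22) and (1, 4)

Group: 169(x² - 2x) + 25(y² + 18y) = 2031
Complete the square: 169(x - 1)² + 25(y + 9)² = 2031 + 169 + 2025 = 4225
Dividing both sides by 4225: (x - 1)²/25 + (y + 9)²/169 = 1
Ellipse, center (1, -9), major axis vertical; a² = 169, b² = 25.
a = 13. Vertices at (h, k ± a).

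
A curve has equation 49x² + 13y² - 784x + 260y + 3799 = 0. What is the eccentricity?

e = 6/7

Group: 49(x² - 16x) + 13(y² + 20y) = -3799
Complete the square in x and y: 49(x - 8)² + 13(y + 10)² = -3799 + 3136 + 1300 = 637
Divide by 637: (x - 8)²/13 + (y + 10)²/49 = 1
Ellipse, center (8, -10), major axis vertical; a² = 49, b² = 13.
c² = a² - b² = 36, so c = 6.
e = c/a = 6/7.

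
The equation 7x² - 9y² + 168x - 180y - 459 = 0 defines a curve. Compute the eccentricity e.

e = 4/3

Collect terms: 7(x² + 24x) -9(y² + 20y) = 459
Completing the square gives 7(x + 12)² -9(y + 10)² = 459 + 1008 - 900 = 567.
Divide through by 567 to get (x + 12)²/81 - (y + 10)²/63 = 1.
Hyperbola, center (-12, -10), transverse axis horizontal; a² = 81, b² = 63.
c² = a² + b² = 144, so c = 12.
e = c/a = 12/9 = 4/3.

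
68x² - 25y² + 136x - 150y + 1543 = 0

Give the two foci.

(-1, -3 - √93) and (-1, -3 + √93)

68(x² + 2x) -25(y² + 6y) = -1543
Complete the square in x and y: 68(x + 1)² -25(y + 3)² = -1543 + 68 - 225 = -1700
Divide by -1700: (y + 3)²/68 - (x + 1)²/25 = 1
Hyperbola, center (-1, -3), transverse axis vertical; a² = 68, b² = 25.
c² = a² + b² = 68 + 25 = 93, so c = √93.
Foci lie on the vertical axis through the center: (h, k ± c).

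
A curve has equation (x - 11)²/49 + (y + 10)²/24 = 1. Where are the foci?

Center (11, -10). The larger denominator 49 sits under the x-term, so the major axis is horizontal; a² = 49, b² = 24.
c² = a² - b² = 49 - 24 = 25, so c = 5.
Foci lie on the horizontal axis through the center: (h ± c, k).

(6, -10) and (16, -10)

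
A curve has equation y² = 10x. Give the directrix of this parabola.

x = -5/2

Vertex (0, 0); 4p = 10 so p = 5/2. Opens right.
Directrix is the vertical line x = h − p = 0 − (5/2) = -5/2.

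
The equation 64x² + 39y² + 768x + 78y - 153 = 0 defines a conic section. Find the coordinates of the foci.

(-6, -6) and (-6, 4)

Rearranging, 64(x² + 12x) + 39(y² + 2y) = 153.
Completing the square gives 64(x + 6)² + 39(y + 1)² = 153 + 2304 + 39 = 2496.
Divide by 2496: (x + 6)²/39 + (y + 1)²/64 = 1
Ellipse, center (-6, -1), major axis vertical; a² = 64, b² = 39.
c² = a² - b² = 64 - 39 = 25, so c = 5.
Foci lie on the vertical axis through the center: (h, k ± c).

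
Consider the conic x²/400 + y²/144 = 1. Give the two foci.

(-16, 0) and (16, 0)

Center (0, 0). The larger denominator 400 sits under the x-term, so the major axis is horizontal; a² = 400, b² = 144.
c² = a² - b² = 400 - 144 = 256, so c = 16.
Foci lie on the horizontal axis through the center: (h ± c, k).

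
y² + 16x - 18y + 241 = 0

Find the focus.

(-14, 9)

Only y is squared. Complete the square in y: (y - 9)² = -16(x + 10).
Vertex (-10, 9); 4p = -16 so p = -4. Opens left.
Focus is p units from the vertex along the axis: (h + p, k).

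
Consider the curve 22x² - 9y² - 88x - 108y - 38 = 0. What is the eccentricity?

Group: 22(x² - 4x) -9(y² + 12y) = 38
Complete the square in x and y: 22(x - 2)² -9(y + 6)² = 38 + 88 - 324 = -198
Divide by -198: (y + 6)²/22 - (x - 2)²/9 = 1
Hyperbola, center (2, -6), transverse axis vertical; a² = 22, b² = 9.
c² = a² + b² = 31, so c = √31.
e = c/a = √31/√22 = √682/22.

e = √682/22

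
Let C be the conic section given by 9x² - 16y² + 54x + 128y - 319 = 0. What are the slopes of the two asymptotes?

Rearranging, 9(x² + 6x) -16(y² - 8y) = 319.
Completing the square gives 9(x + 3)² -16(y - 4)² = 319 + 81 - 256 = 144.
Dividing both sides by 144: (x + 3)²/16 - (y - 4)²/9 = 1
Hyperbola, center (-3, 4), transverse axis horizontal; a² = 16, b² = 9.
For a horizontal hyperbola the asymptotes have slope ±b/a.
Here that is ±3/4.

3/4 and -3/4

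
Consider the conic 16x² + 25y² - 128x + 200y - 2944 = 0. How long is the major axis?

30

Rearranging, 16(x² - 8x) + 25(y² + 8y) = 2944.
Complete the square in x and y: 16(x - 4)² + 25(y + 4)² = 2944 + 256 + 400 = 3600
Dividing both sides by 3600: (x - 4)²/225 + (y + 4)²/144 = 1
Ellipse, center (4, -4), major axis horizontal; a² = 225, b² = 144.
a² = 225 so a = 15; the major axis has length 2a = 30.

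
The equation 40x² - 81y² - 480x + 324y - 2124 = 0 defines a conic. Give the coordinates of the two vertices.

Group the x- and y-terms: 40(x² - 12x) -81(y² - 4y) = 2124
Completing the square gives 40(x - 6)² -81(y - 2)² = 2124 + 1440 - 324 = 3240.
Divide by 3240: (x - 6)²/81 - (y - 2)²/40 = 1
Hyperbola, center (6, 2), transverse axis horizontal; a² = 81, b² = 40.
a = 9. Vertices at (h ± a, k).

(-3, 2) and (15, 2)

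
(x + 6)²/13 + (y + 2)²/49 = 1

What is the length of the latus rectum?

Center (-6, -2). The larger denominator 49 sits under the y-term, so the major axis is vertical; a² = 49, b² = 13.
Latus rectum length = 2b²/a = 2·13/7 = 26/7.

26/7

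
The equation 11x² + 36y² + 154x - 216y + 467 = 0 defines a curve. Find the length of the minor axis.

2√11

Group: 11(x² + 14x) + 36(y² - 6y) = -467
Complete the square in x and y: 11(x + 7)² + 36(y - 3)² = -467 + 539 + 324 = 396
Dividing both sides by 396: (x + 7)²/36 + (y - 3)²/11 = 1
Ellipse, center (-7, 3), major axis horizontal; a² = 36, b² = 11.
b² = 11 so b = √11; the minor axis has length 2b = 2√11.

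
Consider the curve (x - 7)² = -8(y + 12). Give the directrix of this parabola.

Vertex (7, -12); 4p = -8 so p = -2. Opens down.
Directrix is the horizontal line y = k − p = -12 − (-2) = -10.

y = -10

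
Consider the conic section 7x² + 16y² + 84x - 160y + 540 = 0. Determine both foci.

Rearranging, 7(x² + 12x) + 16(y² - 10y) = -540.
Complete the square in x and y: 7(x + 6)² + 16(y - 5)² = -540 + 252 + 400 = 112
Divide through by 112 to get (x + 6)²/16 + (y - 5)²/7 = 1.
Ellipse, center (-6, 5), major axis horizontal; a² = 16, b² = 7.
c² = a² - b² = 16 - 7 = 9, so c = 3.
Foci lie on the horizontal axis through the center: (h ± c, k).

(-9, 5) and (-3, 5)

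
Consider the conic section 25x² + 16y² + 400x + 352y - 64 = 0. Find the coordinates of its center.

(-8, -11)

Rearranging, 25(x² + 16x) + 16(y² + 22y) = 64.
Complete the square: 25(x + 8)² + 16(y + 11)² = 64 + 1600 + 1936 = 3600
Divide by 3600: (x + 8)²/144 + (y + 11)²/225 = 1
Ellipse with center (-8, -11).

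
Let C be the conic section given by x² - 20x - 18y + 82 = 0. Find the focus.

(10, 7/2)

Only x is squared. Complete the square in x: (x - 10)² = 18(y + 1).
Vertex (10, -1); 4p = 18 so p = 9/2. Opens up.
Focus is p units from the vertex along the axis: (h, k + p).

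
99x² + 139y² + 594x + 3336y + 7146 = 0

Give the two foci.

(-3 - 2√10, -12) and (-3 + 2√10, -12)

Rearranging, 99(x² + 6x) + 139(y² + 24y) = -7146.
99(x + 3)² + 139(y + 12)² = -7146 + 891 + 20016 = 13761
Divide by 13761: (x + 3)²/139 + (y + 12)²/99 = 1
Ellipse, center (-3, -12), major axis horizontal; a² = 139, b² = 99.
c² = a² - b² = 139 - 99 = 40, so c = 2√10.
Foci lie on the horizontal axis through the center: (h ± c, k).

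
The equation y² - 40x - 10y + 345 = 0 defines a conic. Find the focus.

(18, 5)

Only y is squared. Complete the square in y: (y - 5)² = 40(x - 8).
Vertex (8, 5); 4p = 40 so p = 10. Opens right.
Focus is p units from the vertex along the axis: (h + p, k).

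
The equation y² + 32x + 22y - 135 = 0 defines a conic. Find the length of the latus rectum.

32

Only y is squared. Complete the square in y: (y + 11)² = -32(x - 8).
Vertex (8, -11); 4p = -32 so p = -8. Opens left.
Latus rectum length = |4p| = 32.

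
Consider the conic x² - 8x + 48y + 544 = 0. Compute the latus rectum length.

Only x is squared. Complete the square in x: (x - 4)² = -48(y + 11).
Vertex (4, -11); 4p = -48 so p = -12. Opens down.
Latus rectum length = |4p| = 48.

48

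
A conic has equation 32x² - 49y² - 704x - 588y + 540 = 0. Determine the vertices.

(4, -6) and (18, -6)

Group: 32(x² - 22x) -49(y² + 12y) = -540
Complete the square: 32(x - 11)² -49(y + 6)² = -540 + 3872 - 1764 = 1568
Divide by 1568: (x - 11)²/49 - (y + 6)²/32 = 1
Hyperbola, center (11, -6), transverse axis horizontal; a² = 49, b² = 32.
a = 7. Vertices at (h ± a, k).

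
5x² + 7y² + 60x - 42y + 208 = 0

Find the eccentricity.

Collect terms: 5(x² + 12x) + 7(y² - 6y) = -208
5(x + 6)² + 7(y - 3)² = -208 + 180 + 63 = 35
Divide through by 35 to get (x + 6)²/7 + (y - 3)²/5 = 1.
Ellipse, center (-6, 3), major axis horizontal; a² = 7, b² = 5.
c² = a² - b² = 2, so c = √2.
e = c/a = √2/√7 = √14/7.

e = √14/7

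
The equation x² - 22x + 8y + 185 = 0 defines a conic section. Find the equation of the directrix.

Only x is squared. Complete the square in x: (x - 11)² = -8(y + 8).
Vertex (11, -8); 4p = -8 so p = -2. Opens down.
Directrix is the horizontal line y = k − p = -8 − (-2) = -6.

y = -6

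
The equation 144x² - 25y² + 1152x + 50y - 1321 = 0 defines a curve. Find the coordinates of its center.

(-4, 1)

144(x² + 8x) -25(y² - 2y) = 1321
Complete the square in x and y: 144(x + 4)² -25(y - 1)² = 1321 + 2304 - 25 = 3600
Divide through by 3600 to get (x + 4)²/25 - (y - 1)²/144 = 1.
Hyperbola with center (-4, 1).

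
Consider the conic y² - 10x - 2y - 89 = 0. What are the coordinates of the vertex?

(-9, 1)

Only y is squared. Complete the square in y: (y - 1)² = 10(x + 9).
Vertex (-9, 1); 4p = 10 so p = 5/2. Opens right.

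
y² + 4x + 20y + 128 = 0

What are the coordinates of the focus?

Only y is squared. Complete the square in y: (y + 10)² = -4(x + 7).
Vertex (-7, -10); 4p = -4 so p = -1. Opens left.
Focus is p units from the vertex along the axis: (h + p, k).

(-8, -10)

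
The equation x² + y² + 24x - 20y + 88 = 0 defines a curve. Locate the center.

Group the x- and y-terms: (x² + 24x) + (y² - 20y) = -88
Complete the square: (x + 12)² + (y - 10)² = -88 + 144 + 100 = 156
So (x + 12)² + (y - 10)² = 156.
Circle centered at (-12, 10) with r² = 156.

(-12, 10)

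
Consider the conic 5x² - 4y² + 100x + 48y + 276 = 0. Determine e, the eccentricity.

e = 3/2

Rearranging, 5(x² + 20x) -4(y² - 12y) = -276.
5(x + 10)² -4(y - 6)² = -276 + 500 - 144 = 80
Divide by 80: (x + 10)²/16 - (y - 6)²/20 = 1
Hyperbola, center (-10, 6), transverse axis horizontal; a² = 16, b² = 20.
c² = a² + b² = 36, so c = 6.
e = c/a = 6/4 = 3/2.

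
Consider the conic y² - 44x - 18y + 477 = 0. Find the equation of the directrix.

Only y is squared. Complete the square in y: (y - 9)² = 44(x - 9).
Vertex (9, 9); 4p = 44 so p = 11. Opens right.
Directrix is the vertical line x = h − p = 9 − (11) = -2.

x = -2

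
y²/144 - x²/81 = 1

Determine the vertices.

Center (0, 0). The positive term is the y-term, so the transverse axis is vertical; a² = 144, b² = 81.
a = 12. Vertices at (h, k ± a).

(0, -12) and (0, 12)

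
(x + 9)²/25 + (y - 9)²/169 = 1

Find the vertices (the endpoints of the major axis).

(-9, -4) and (-9, 22)

Center (-9, 9). The larger denominator 169 sits under the y-term, so the major axis is vertical; a² = 169, b² = 25.
a = 13. Vertices at (h, k ± a).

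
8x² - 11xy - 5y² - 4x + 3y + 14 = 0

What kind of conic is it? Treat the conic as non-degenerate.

hyperbola

A = 8, B = -11, C = -5.
Discriminant B² − 4AC = (-11)² − 4·8·(-5) = 281.
B² − 4AC > 0 ⇒ hyperbola.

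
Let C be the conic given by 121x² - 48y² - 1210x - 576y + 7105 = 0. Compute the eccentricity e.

e = 13/11

Group the x- and y-terms: 121(x² - 10x) -48(y² + 12y) = -7105
121(x - 5)² -48(y + 6)² = -7105 + 3025 - 1728 = -5808
Divide by -5808: (y + 6)²/121 - (x - 5)²/48 = 1
Hyperbola, center (5, -6), transverse axis vertical; a² = 121, b² = 48.
c² = a² + b² = 169, so c = 13.
e = c/a = 13/11.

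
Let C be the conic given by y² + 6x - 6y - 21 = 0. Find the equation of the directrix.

x = 13/2

Only y is squared. Complete the square in y: (y - 3)² = -6(x - 5).
Vertex (5, 3); 4p = -6 so p = -3/2. Opens left.
Directrix is the vertical line x = h − p = 5 − (-3/2) = 13/2.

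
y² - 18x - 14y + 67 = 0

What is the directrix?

Only y is squared. Complete the square in y: (y - 7)² = 18(x - 1).
Vertex (1, 7); 4p = 18 so p = 9/2. Opens right.
Directrix is the vertical line x = h − p = 1 − (9/2) = -7/2.

x = -7/2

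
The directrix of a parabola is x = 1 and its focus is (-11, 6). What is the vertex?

The vertex is the midpoint between the focus and the directrix along the axis of symmetry.
Axis is horizontal (directrix is vertical). Vertex x-coordinate = (-11 + 1)/2 = -5; y-coordinate = 6.

(-5, 6)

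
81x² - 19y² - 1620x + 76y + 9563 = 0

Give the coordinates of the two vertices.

81(x² - 20x) -19(y² - 4y) = -9563
Complete the square: 81(x - 10)² -19(y - 2)² = -9563 + 8100 - 76 = -1539
Divide by -1539: (y - 2)²/81 - (x - 10)²/19 = 1
Hyperbola, center (10, 2), transverse axis vertical; a² = 81, b² = 19.
a = 9. Vertices at (h, k ± a).

(10, -7) and (10, 11)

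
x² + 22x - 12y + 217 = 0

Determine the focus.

Only x is squared. Complete the square in x: (x + 11)² = 12(y - 8).
Vertex (-11, 8); 4p = 12 so p = 3. Opens up.
Focus is p units from the vertex along the axis: (h, k + p).

(-11, 11)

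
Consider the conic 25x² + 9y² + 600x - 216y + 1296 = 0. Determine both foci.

Group the x- and y-terms: 25(x² + 24x) + 9(y² - 24y) = -1296
Complete the square: 25(x + 12)² + 9(y - 12)² = -1296 + 3600 + 1296 = 3600
Dividing both sides by 3600: (x + 12)²/144 + (y - 12)²/400 = 1
Ellipse, center (-12, 12), major axis vertical; a² = 400, b² = 144.
c² = a² - b² = 400 - 144 = 256, so c = 16.
Foci lie on the vertical axis through the center: (h, k ± c).

(-12, -4) and (-12, 28)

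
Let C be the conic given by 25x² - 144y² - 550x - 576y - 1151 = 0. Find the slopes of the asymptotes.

Group: 25(x² - 22x) -144(y² + 4y) = 1151
Complete the square in x and y: 25(x - 11)² -144(y + 2)² = 1151 + 3025 - 576 = 3600
Divide through by 3600 to get (x - 11)²/144 - (y + 2)²/25 = 1.
Hyperbola, center (11, -2), transverse axis horizontal; a² = 144, b² = 25.
For a horizontal hyperbola the asymptotes have slope ±b/a.
Here that is ±5/12.

5/12 and -5/12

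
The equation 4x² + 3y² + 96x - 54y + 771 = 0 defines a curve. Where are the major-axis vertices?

Collect terms: 4(x² + 24x) + 3(y² - 18y) = -771
Complete the square: 4(x + 12)² + 3(y - 9)² = -771 + 576 + 243 = 48
Divide by 48: (x + 12)²/12 + (y - 9)²/16 = 1
Ellipse, center (-12, 9), major axis vertical; a² = 16, b² = 12.
a = 4. Vertices at (h, k ± a).

(-12, 5) and (-12, 13)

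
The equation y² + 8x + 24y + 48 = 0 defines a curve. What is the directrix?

Only y is squared. Complete the square in y: (y + 12)² = -8(x - 12).
Vertex (12, -12); 4p = -8 so p = -2. Opens left.
Directrix is the vertical line x = h − p = 12 − (-2) = 14.

x = 14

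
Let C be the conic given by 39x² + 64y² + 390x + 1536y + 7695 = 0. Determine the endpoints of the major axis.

(-13, -12) and (3, -12)

Group: 39(x² + 10x) + 64(y² + 24y) = -7695
Completing the square gives 39(x + 5)² + 64(y + 12)² = -7695 + 975 + 9216 = 2496.
Divide by 2496: (x + 5)²/64 + (y + 12)²/39 = 1
Ellipse, center (-5, -12), major axis horizontal; a² = 64, b² = 39.
a = 8. Vertices at (h ± a, k).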